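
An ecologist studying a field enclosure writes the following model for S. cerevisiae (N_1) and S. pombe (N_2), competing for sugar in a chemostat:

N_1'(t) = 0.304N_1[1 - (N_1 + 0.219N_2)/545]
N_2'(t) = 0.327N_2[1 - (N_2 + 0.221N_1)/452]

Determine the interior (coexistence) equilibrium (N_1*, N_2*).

N_1* ≈ 469, N_2* ≈ 348

Setting both brackets to zero gives the nullclines N_1 + 0.219N_2 = 545 and 0.221N_1 + N_2 = 452.
Substituting N_2 = 452 - 0.221N_1 into the first: N_1(1 - 0.219·0.221) = 545 - 0.219·452.
So N_1* = 446/0.952 = 469, and then N_2* = 452 - 0.221·469 = 348.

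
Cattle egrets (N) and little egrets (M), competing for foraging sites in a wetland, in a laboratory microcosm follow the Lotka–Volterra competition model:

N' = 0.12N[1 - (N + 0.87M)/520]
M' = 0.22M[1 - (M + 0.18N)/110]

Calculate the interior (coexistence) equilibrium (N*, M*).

Setting both brackets to zero gives the nullclines N + 0.87M = 520 and 0.18N + M = 110.
Substituting M = 110 - 0.18N into the first: N(1 - 0.87·0.18) = 520 - 0.87·110.
So N* = 424/0.843 = 503, and then M* = 110 - 0.18·503 = 19.4.

N* ≈ 503, M* ≈ 19.4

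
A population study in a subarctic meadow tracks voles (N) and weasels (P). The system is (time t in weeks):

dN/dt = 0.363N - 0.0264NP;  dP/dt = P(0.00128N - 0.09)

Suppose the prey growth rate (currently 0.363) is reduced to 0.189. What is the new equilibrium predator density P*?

At the interior fixed point, setting dN/dt = 0 with N > 0 fixes P* = (prey growth rate)/(NP coefficient) — independent of the other coefficients.
With the change, P* = 0.189/0.0264 = 7.16; it falls from 13.8.

P* ≈ 7.16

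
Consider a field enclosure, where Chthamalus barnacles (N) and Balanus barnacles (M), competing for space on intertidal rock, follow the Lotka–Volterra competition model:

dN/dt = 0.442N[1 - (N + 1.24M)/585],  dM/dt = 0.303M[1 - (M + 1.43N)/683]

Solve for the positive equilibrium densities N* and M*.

Setting both brackets to zero gives the nullclines N + 1.24M = 585 and 1.43N + M = 683.
Substituting M = 683 - 1.43N into the first: N(1 - 1.24·1.43) = 585 - 1.24·683.
So N* = -262/-0.773 = 339, and then M* = 683 - 1.43·339 = 199.

N* ≈ 339, M* ≈ 199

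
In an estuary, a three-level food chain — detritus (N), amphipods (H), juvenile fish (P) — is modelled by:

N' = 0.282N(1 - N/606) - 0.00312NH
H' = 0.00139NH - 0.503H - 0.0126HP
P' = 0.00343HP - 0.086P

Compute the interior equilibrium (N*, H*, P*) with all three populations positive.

N* ≈ 438, H* ≈ 25.1, P* ≈ 8.39

From dP/dt = 0: 0.00343H* = 0.086, so H* = 25.1.
From dN/dt = 0: 0.282(1 - N*/606) = 0.00312·25.1, giving N* = 606·(1 - 0.277) = 438.
From dH/dt = 0: 0.00139·438 - 0.503 = 0.0126P*, so P* = 0.106/0.0126 = 8.39.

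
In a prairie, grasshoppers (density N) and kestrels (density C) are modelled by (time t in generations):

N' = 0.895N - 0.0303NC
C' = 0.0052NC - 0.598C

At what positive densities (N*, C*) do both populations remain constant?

Set dC/dt = 0 with C > 0: 0.0052N - 0.598 = 0, so N* = 0.598/0.0052 = 115.
Set dN/dt = 0 with N > 0: 0.895 - 0.0303C = 0, so C* = 0.895/0.0303 = 29.5.

N* ≈ 115, C* ≈ 29.5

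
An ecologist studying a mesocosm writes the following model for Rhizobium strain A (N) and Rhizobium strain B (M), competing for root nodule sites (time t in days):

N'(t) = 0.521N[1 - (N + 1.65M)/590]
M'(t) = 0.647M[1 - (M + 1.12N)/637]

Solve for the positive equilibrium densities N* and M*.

Setting both brackets to zero gives the nullclines N + 1.65M = 590 and 1.12N + M = 637.
Substituting M = 637 - 1.12N into the first: N(1 - 1.65·1.12) = 590 - 1.65·637.
So N* = -461/-0.848 = 544, and then M* = 637 - 1.12·544 = 28.1.

N* ≈ 544, M* ≈ 28.1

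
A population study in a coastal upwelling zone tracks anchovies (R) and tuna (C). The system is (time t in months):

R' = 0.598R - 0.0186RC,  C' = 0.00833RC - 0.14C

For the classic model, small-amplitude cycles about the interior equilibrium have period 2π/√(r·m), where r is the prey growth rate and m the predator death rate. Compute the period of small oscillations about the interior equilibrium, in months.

Here r = 0.598 and m = 0.14, so r·m = 0.0837.
ω = √0.0837 = 0.289 per month, hence T = 2π/ω ≈ 21.7 months.

T ≈ 21.7 months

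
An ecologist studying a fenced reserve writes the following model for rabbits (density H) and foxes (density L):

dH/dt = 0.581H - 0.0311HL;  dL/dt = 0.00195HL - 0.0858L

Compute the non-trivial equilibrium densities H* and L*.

H* ≈ 44, L* ≈ 18.7

Set dL/dt = 0 with L > 0: 0.00195H - 0.0858 = 0, so H* = 0.0858/0.00195 = 44.
Set dH/dt = 0 with H > 0: 0.581 - 0.0311L = 0, so L* = 0.581/0.0311 = 18.7.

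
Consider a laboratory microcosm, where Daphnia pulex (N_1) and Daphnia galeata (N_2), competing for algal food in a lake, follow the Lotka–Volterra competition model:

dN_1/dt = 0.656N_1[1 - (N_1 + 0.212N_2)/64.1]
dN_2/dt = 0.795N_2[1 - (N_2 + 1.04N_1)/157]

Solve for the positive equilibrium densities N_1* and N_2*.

N_1* ≈ 39.5, N_2* ≈ 116

Setting both brackets to zero gives the nullclines N_1 + 0.212N_2 = 64.1 and 1.04N_1 + N_2 = 157.
Substituting N_2 = 157 - 1.04N_1 into the first: N_1(1 - 0.212·1.04) = 64.1 - 0.212·157.
So N_1* = 30.8/0.78 = 39.5, and then N_2* = 157 - 1.04·39.5 = 116.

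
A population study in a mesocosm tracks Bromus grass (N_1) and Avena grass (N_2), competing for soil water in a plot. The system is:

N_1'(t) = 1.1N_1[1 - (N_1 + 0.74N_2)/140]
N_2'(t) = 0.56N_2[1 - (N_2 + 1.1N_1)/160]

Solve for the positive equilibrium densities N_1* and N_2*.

Setting both brackets to zero gives the nullclines N_1 + 0.74N_2 = 140 and 1.1N_1 + N_2 = 160.
Substituting N_2 = 160 - 1.1N_1 into the first: N_1(1 - 0.74·1.1) = 140 - 0.74·160.
So N_1* = 21.6/0.186 = 116, and then N_2* = 160 - 1.1·116 = 32.3.

N_1* ≈ 116, N_2* ≈ 32.3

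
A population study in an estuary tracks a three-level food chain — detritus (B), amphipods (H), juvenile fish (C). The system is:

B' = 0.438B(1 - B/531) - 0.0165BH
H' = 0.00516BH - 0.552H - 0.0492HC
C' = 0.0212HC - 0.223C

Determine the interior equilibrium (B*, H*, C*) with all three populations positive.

B* ≈ 321, H* ≈ 10.5, C* ≈ 22.4

From dC/dt = 0: 0.0212H* = 0.223, so H* = 10.5.
From dB/dt = 0: 0.438(1 - B*/531) = 0.0165·10.5, giving B* = 531·(1 - 0.396) = 321.
From dH/dt = 0: 0.00516·321 - 0.552 = 0.0492C*, so C* = 1.1/0.0492 = 22.4.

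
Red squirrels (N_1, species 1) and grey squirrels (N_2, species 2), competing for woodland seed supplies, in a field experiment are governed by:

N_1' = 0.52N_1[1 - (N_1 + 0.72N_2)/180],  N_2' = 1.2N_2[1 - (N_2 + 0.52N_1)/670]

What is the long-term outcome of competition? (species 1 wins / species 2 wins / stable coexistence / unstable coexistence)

species 2 excludes species 1

Compare the nullcline intercepts: K1/α12 = 180/0.72 = 250 < K2 = 670; K2/α21 = 670/0.52 = 1290 > K1 = 180.
Since the inequalities point opposite ways, species 2 can invade but species 1 cannot.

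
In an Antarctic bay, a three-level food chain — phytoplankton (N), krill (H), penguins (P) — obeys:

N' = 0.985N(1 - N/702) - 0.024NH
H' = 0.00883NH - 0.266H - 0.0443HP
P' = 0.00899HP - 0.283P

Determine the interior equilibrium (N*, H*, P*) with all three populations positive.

From dP/dt = 0: 0.00899H* = 0.283, so H* = 31.5.
From dN/dt = 0: 0.985(1 - N*/702) = 0.024·31.5, giving N* = 702·(1 - 0.767) = 164.
From dH/dt = 0: 0.00883·164 - 0.266 = 0.0443P*, so P* = 1.18/0.0443 = 26.6.

N* ≈ 164, H* ≈ 31.5, P* ≈ 26.6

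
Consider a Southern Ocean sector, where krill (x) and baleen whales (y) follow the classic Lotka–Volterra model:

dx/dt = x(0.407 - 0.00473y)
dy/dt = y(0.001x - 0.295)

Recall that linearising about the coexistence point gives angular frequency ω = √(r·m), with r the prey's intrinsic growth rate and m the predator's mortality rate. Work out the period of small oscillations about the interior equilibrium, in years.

Here r = 0.407 and m = 0.295, so r·m = 0.12.
ω = √0.12 = 0.347 per year, hence T = 2π/ω ≈ 18.1 years.

T ≈ 18.1 years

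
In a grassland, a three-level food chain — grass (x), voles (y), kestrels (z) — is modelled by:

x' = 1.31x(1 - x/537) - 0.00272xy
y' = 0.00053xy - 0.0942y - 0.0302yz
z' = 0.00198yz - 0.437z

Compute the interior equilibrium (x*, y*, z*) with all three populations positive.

x* ≈ 291, y* ≈ 221, z* ≈ 1.99

From dz/dt = 0: 0.00198y* = 0.437, so y* = 221.
From dx/dt = 0: 1.31(1 - x*/537) = 0.00272·221, giving x* = 537·(1 - 0.458) = 291.
From dy/dt = 0: 0.00053·291 - 0.0942 = 0.0302z*, so z* = 0.06/0.0302 = 1.99.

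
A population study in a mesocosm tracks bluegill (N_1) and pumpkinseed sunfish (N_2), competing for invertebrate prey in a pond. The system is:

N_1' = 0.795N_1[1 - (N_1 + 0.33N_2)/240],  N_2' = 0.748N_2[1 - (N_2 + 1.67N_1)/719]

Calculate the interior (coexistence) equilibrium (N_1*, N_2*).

N_1* ≈ 6.08, N_2* ≈ 709

Setting both brackets to zero gives the nullclines N_1 + 0.33N_2 = 240 and 1.67N_1 + N_2 = 719.
Substituting N_2 = 719 - 1.67N_1 into the first: N_1(1 - 0.33·1.67) = 240 - 0.33·719.
So N_1* = 2.73/0.449 = 6.08, and then N_2* = 719 - 1.67·6.08 = 709.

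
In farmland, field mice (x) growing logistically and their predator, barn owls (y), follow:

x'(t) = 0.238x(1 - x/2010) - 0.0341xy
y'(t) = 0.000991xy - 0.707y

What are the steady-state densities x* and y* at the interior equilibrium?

x* ≈ 713, y* ≈ 4.5

From dy/dt = 0 with y > 0: 0.000991x* = 0.707, so x* = 713.
Substitute into dx/dt = 0: 0.238(1 - 713/2010) = 0.0341y*.
The bracket is 0.645, giving y* = 0.154/0.0341 = 4.5.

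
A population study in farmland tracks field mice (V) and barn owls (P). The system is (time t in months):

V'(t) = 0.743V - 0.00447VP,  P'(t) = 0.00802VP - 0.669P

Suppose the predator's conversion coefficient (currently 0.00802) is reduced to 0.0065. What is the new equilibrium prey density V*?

At the interior fixed point, setting dP/dt = 0 with P > 0 fixes V* = (predator death rate)/(VP coefficient) — independent of the other coefficients.
With the change, V* = 0.669/0.0065 = 103; it rises from 83.4.

V* ≈ 103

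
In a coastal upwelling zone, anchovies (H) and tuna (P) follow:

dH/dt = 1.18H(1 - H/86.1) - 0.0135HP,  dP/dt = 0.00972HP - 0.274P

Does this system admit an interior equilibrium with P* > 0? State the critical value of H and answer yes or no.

Threshold H = 28.2; K > 28.2, so yes, the predator persists.

The predator equation gives dP/dt > 0 only when H > 0.274/0.00972 = 28.2.
Without the predator, H → K = 86.1. Since 86.1 > 28.2, the predator can invade and persist.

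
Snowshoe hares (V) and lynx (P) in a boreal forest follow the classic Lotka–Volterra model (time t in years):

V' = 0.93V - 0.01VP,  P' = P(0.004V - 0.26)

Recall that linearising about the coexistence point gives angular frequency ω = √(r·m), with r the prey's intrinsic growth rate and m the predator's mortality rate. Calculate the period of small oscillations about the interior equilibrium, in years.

Here r = 0.93 and m = 0.26, so r·m = 0.242.
ω = √0.242 = 0.492 per year, hence T = 2π/ω ≈ 12.8 years.

T ≈ 12.8 years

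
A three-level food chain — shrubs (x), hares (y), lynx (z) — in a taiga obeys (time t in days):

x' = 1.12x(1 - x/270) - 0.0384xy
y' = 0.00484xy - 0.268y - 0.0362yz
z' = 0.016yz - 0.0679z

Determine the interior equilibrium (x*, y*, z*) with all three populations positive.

From dz/dt = 0: 0.016y* = 0.0679, so y* = 4.24.
From dx/dt = 0: 1.12(1 - x*/270) = 0.0384·4.24, giving x* = 270·(1 - 0.145) = 231.
From dy/dt = 0: 0.00484·231 - 0.268 = 0.0362z*, so z* = 0.849/0.0362 = 23.4.

x* ≈ 231, y* ≈ 4.24, z* ≈ 23.4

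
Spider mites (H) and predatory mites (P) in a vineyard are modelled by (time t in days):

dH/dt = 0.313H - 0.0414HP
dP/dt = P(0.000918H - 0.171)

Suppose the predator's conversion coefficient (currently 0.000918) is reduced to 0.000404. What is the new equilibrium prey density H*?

At the interior fixed point, setting dP/dt = 0 with P > 0 fixes H* = (predator death rate)/(HP coefficient) — independent of the other coefficients.
With the change, H* = 0.171/0.000404 = 423; it rises from 186.

H* ≈ 423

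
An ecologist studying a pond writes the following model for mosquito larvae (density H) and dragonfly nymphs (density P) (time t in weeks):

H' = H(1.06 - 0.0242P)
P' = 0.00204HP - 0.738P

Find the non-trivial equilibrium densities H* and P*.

H* ≈ 362, P* ≈ 43.8

Set dP/dt = 0 with P > 0: 0.00204H - 0.738 = 0, so H* = 0.738/0.00204 = 362.
Set dH/dt = 0 with H > 0: 1.06 - 0.0242P = 0, so P* = 1.06/0.0242 = 43.8.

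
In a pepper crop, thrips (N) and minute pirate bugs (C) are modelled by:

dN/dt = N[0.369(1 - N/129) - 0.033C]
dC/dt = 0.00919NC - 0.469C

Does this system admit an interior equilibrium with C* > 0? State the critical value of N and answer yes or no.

Threshold N = 51; K > 51, so yes, the predator persists.

The predator equation gives dC/dt > 0 only when N > 0.469/0.00919 = 51.
Without the predator, N → K = 129. Since 129 > 51, the predator can invade and persist.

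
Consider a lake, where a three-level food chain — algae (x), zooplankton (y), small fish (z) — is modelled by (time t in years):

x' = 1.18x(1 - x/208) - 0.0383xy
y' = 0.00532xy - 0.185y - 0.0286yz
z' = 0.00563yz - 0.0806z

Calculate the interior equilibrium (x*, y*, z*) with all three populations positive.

From dz/dt = 0: 0.00563y* = 0.0806, so y* = 14.3.
From dx/dt = 0: 1.18(1 - x*/208) = 0.0383·14.3, giving x* = 208·(1 - 0.465) = 111.
From dy/dt = 0: 0.00532·111 - 0.185 = 0.0286z*, so z* = 0.407/0.0286 = 14.2.

x* ≈ 111, y* ≈ 14.3, z* ≈ 14.2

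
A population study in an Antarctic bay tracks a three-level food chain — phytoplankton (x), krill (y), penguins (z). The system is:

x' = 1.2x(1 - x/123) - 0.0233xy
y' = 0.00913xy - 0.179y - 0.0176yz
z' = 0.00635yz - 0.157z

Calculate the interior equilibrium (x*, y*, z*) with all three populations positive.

From dz/dt = 0: 0.00635y* = 0.157, so y* = 24.7.
From dx/dt = 0: 1.2(1 - x*/123) = 0.0233·24.7, giving x* = 123·(1 - 0.48) = 64.
From dy/dt = 0: 0.00913·64 - 0.179 = 0.0176z*, so z* = 0.405/0.0176 = 23.

x* ≈ 64, y* ≈ 24.7, z* ≈ 23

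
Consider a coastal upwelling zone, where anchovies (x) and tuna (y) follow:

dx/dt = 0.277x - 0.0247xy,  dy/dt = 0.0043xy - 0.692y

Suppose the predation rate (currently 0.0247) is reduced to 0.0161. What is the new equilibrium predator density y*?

At the interior fixed point, setting dx/dt = 0 with x > 0 fixes y* = (prey growth rate)/(xy coefficient) — independent of the other coefficients.
With the change, y* = 0.277/0.0161 = 17.2; it rises from 11.2.

y* ≈ 17.2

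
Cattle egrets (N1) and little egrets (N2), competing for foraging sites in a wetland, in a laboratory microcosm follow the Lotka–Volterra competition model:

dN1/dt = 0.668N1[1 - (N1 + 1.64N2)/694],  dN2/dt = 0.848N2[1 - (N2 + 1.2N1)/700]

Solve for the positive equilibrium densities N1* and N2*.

Setting both brackets to zero gives the nullclines N1 + 1.64N2 = 694 and 1.2N1 + N2 = 700.
Substituting N2 = 700 - 1.2N1 into the first: N1(1 - 1.64·1.2) = 694 - 1.64·700.
So N1* = -454/-0.968 = 469, and then N2* = 700 - 1.2·469 = 137.

N1* ≈ 469, N2* ≈ 137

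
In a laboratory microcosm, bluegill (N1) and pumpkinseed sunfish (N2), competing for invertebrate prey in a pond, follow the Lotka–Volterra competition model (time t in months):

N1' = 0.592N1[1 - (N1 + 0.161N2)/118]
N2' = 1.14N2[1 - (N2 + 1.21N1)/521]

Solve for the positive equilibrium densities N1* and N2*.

Setting both brackets to zero gives the nullclines N1 + 0.161N2 = 118 and 1.21N1 + N2 = 521.
Substituting N2 = 521 - 1.21N1 into the first: N1(1 - 0.161·1.21) = 118 - 0.161·521.
So N1* = 34.1/0.805 = 42.4, and then N2* = 521 - 1.21·42.4 = 470.

N1* ≈ 42.4, N2* ≈ 470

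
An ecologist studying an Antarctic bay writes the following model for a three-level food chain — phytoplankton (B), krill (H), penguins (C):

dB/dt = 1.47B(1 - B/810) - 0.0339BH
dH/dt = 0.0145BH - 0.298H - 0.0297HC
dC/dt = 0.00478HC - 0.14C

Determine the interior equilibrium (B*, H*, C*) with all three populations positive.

From dC/dt = 0: 0.00478H* = 0.14, so H* = 29.3.
From dB/dt = 0: 1.47(1 - B*/810) = 0.0339·29.3, giving B* = 810·(1 - 0.675) = 263.
From dH/dt = 0: 0.0145·263 - 0.298 = 0.0297C*, so C* = 3.51/0.0297 = 118.

B* ≈ 263, H* ≈ 29.3, C* ≈ 118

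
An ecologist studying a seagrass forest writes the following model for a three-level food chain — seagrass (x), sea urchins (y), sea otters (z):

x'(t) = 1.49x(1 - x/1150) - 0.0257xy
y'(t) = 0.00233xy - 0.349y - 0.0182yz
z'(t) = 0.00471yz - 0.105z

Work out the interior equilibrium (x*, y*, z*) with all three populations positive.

x* ≈ 708, y* ≈ 22.3, z* ≈ 71.4

From dz/dt = 0: 0.00471y* = 0.105, so y* = 22.3.
From dx/dt = 0: 1.49(1 - x*/1150) = 0.0257·22.3, giving x* = 1150·(1 - 0.385) = 708.
From dy/dt = 0: 0.00233·708 - 0.349 = 0.0182z*, so z* = 1.3/0.0182 = 71.4.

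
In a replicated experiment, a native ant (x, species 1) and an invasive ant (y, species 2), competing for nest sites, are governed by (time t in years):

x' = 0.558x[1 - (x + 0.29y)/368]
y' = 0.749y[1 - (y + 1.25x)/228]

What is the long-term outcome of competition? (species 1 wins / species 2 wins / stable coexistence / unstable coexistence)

Compare the nullcline intercepts: K1/α12 = 368/0.29 = 1270 > K2 = 228; K2/α21 = 228/1.25 = 182 < K1 = 368.
Since the inequalities point opposite ways, species 1 can invade but species 2 cannot.

species 1 excludes species 2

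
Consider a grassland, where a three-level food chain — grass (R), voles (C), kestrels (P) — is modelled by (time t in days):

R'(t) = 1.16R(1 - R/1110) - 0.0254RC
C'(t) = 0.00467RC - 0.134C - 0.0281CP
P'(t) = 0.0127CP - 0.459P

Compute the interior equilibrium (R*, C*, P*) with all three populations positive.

From dP/dt = 0: 0.0127C* = 0.459, so C* = 36.1.
From dR/dt = 0: 1.16(1 - R*/1110) = 0.0254·36.1, giving R* = 1110·(1 - 0.791) = 232.
From dC/dt = 0: 0.00467·232 - 0.134 = 0.0281P*, so P* = 0.947/0.0281 = 33.7.

R* ≈ 232, C* ≈ 36.1, P* ≈ 33.7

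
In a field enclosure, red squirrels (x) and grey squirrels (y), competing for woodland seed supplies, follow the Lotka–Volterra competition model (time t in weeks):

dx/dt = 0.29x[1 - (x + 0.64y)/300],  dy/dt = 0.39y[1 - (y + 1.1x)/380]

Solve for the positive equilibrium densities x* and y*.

Setting both brackets to zero gives the nullclines x + 0.64y = 300 and 1.1x + y = 380.
Substituting y = 380 - 1.1x into the first: x(1 - 0.64·1.1) = 300 - 0.64·380.
So x* = 56.8/0.296 = 192, and then y* = 380 - 1.1·192 = 169.

x* ≈ 192, y* ≈ 169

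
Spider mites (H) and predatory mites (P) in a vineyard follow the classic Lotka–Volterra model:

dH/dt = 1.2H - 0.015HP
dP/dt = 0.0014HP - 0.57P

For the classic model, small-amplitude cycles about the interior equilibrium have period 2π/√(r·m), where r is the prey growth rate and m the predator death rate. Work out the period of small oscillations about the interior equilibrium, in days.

Here r = 1.2 and m = 0.57, so r·m = 0.684.
ω = √0.684 = 0.827 per day, hence T = 2π/ω ≈ 7.6 days.

T ≈ 7.6 days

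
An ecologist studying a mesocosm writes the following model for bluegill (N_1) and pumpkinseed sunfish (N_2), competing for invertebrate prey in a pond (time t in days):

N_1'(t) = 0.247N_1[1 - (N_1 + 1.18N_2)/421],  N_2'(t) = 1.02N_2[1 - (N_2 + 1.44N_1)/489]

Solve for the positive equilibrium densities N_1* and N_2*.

Setting both brackets to zero gives the nullclines N_1 + 1.18N_2 = 421 and 1.44N_1 + N_2 = 489.
Substituting N_2 = 489 - 1.44N_1 into the first: N_1(1 - 1.18·1.44) = 421 - 1.18·489.
So N_1* = -156/-0.699 = 223, and then N_2* = 489 - 1.44·223 = 168.

N_1* ≈ 223, N_2* ≈ 168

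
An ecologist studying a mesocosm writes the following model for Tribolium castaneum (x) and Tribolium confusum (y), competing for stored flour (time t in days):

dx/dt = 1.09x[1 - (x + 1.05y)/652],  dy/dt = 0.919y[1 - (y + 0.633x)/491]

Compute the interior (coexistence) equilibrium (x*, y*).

Setting both brackets to zero gives the nullclines x + 1.05y = 652 and 0.633x + y = 491.
Substituting y = 491 - 0.633x into the first: x(1 - 1.05·0.633) = 652 - 1.05·491.
So x* = 136/0.335 = 407, and then y* = 491 - 0.633·407 = 233.

x* ≈ 407, y* ≈ 233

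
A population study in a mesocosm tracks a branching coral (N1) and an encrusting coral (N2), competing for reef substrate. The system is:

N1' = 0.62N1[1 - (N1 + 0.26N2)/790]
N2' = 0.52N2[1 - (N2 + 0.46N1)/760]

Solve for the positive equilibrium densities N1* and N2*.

N1* ≈ 673, N2* ≈ 450

Setting both brackets to zero gives the nullclines N1 + 0.26N2 = 790 and 0.46N1 + N2 = 760.
Substituting N2 = 760 - 0.46N1 into the first: N1(1 - 0.26·0.46) = 790 - 0.26·760.
So N1* = 592/0.88 = 673, and then N2* = 760 - 0.46·673 = 450.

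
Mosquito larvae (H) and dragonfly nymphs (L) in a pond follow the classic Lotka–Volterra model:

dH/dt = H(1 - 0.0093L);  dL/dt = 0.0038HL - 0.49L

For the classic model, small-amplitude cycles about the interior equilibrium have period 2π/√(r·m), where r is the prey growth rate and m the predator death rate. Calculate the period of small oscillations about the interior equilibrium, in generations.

Here r = 1 and m = 0.49, so r·m = 0.49.
ω = √0.49 = 0.7 per generation, hence T = 2π/ω ≈ 8.98 generations.

T ≈ 8.98 generations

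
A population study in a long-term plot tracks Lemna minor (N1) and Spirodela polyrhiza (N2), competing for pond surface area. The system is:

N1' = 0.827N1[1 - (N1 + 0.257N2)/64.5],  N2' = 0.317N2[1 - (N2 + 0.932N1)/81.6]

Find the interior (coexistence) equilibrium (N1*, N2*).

N1* ≈ 57.2, N2* ≈ 28.3

Setting both brackets to zero gives the nullclines N1 + 0.257N2 = 64.5 and 0.932N1 + N2 = 81.6.
Substituting N2 = 81.6 - 0.932N1 into the first: N1(1 - 0.257·0.932) = 64.5 - 0.257·81.6.
So N1* = 43.5/0.76 = 57.2, and then N2* = 81.6 - 0.932·57.2 = 28.3.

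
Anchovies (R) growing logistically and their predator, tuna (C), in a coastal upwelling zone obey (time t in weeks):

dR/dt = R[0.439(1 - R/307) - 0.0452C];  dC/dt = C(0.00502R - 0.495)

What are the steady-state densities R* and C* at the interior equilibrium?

From dC/dt = 0 with C > 0: 0.00502R* = 0.495, so R* = 98.6.
Substitute into dR/dt = 0: 0.439(1 - 98.6/307) = 0.0452C*.
The bracket is 0.679, giving C* = 0.298/0.0452 = 6.59.

R* ≈ 98.6, C* ≈ 6.59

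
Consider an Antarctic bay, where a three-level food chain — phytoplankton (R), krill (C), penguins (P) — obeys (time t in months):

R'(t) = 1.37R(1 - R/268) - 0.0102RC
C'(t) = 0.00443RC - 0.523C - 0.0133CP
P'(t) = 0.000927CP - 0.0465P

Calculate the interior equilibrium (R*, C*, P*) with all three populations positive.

From dP/dt = 0: 0.000927C* = 0.0465, so C* = 50.2.
From dR/dt = 0: 1.37(1 - R*/268) = 0.0102·50.2, giving R* = 268·(1 - 0.373) = 168.
From dC/dt = 0: 0.00443·168 - 0.523 = 0.0133P*, so P* = 0.221/0.0133 = 16.6.

R* ≈ 168, C* ≈ 50.2, P* ≈ 16.6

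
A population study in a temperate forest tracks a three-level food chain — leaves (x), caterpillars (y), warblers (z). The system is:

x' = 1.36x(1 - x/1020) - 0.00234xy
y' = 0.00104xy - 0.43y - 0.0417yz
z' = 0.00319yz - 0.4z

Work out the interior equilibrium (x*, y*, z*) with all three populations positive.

From dz/dt = 0: 0.00319y* = 0.4, so y* = 125.
From dx/dt = 0: 1.36(1 - x*/1020) = 0.00234·125, giving x* = 1020·(1 - 0.216) = 800.
From dy/dt = 0: 0.00104·800 - 0.43 = 0.0417z*, so z* = 0.402/0.0417 = 9.64.

x* ≈ 800, y* ≈ 125, z* ≈ 9.64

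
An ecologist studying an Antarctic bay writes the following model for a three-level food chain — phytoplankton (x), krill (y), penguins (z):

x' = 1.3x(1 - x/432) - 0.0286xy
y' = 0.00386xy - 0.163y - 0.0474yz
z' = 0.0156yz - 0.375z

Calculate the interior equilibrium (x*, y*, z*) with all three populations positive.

From dz/dt = 0: 0.0156y* = 0.375, so y* = 24.
From dx/dt = 0: 1.3(1 - x*/432) = 0.0286·24, giving x* = 432·(1 - 0.529) = 204.
From dy/dt = 0: 0.00386·204 - 0.163 = 0.0474z*, so z* = 0.623/0.0474 = 13.1.

x* ≈ 204, y* ≈ 24, z* ≈ 13.1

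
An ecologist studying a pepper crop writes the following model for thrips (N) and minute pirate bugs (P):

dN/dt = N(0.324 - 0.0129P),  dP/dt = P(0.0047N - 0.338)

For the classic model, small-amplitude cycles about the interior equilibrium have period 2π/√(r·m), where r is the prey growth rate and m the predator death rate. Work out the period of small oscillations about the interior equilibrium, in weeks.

Here r = 0.324 and m = 0.338, so r·m = 0.11.
ω = √0.11 = 0.331 per week, hence T = 2π/ω ≈ 19 weeks.

T ≈ 19 weeks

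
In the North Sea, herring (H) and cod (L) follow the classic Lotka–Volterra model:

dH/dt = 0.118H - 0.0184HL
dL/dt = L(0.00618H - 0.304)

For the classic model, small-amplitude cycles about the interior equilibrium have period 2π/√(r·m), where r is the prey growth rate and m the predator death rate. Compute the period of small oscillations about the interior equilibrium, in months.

T ≈ 33.2 months

Here r = 0.118 and m = 0.304, so r·m = 0.0359.
ω = √0.0359 = 0.189 per month, hence T = 2π/ω ≈ 33.2 months.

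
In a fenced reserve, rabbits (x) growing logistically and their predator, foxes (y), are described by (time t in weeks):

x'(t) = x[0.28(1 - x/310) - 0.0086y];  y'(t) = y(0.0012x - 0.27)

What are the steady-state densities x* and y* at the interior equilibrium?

From dy/dt = 0 with y > 0: 0.0012x* = 0.27, so x* = 225.
Substitute into dx/dt = 0: 0.28(1 - 225/310) = 0.0086y*.
The bracket is 0.274, giving y* = 0.0768/0.0086 = 8.93.

x* ≈ 225, y* ≈ 8.93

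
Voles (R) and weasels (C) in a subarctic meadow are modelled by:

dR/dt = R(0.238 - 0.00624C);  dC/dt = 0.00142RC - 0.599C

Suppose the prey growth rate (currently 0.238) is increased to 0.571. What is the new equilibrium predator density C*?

At the interior fixed point, setting dR/dt = 0 with R > 0 fixes C* = (prey growth rate)/(RC coefficient) — independent of the other coefficients.
With the change, C* = 0.571/0.00624 = 91.5; it rises from 38.1.

C* ≈ 91.5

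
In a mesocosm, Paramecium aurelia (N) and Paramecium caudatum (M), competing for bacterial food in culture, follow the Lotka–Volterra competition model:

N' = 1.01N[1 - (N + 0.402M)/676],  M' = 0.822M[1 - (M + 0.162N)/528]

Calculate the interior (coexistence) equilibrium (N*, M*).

N* ≈ 496, M* ≈ 448

Setting both brackets to zero gives the nullclines N + 0.402M = 676 and 0.162N + M = 528.
Substituting M = 528 - 0.162N into the first: N(1 - 0.402·0.162) = 676 - 0.402·528.
So N* = 464/0.935 = 496, and then M* = 528 - 0.162·496 = 448.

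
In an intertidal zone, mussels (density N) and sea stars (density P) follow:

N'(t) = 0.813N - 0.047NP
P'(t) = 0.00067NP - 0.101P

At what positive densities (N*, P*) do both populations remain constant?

N* ≈ 151, P* ≈ 17.3

Set dP/dt = 0 with P > 0: 0.00067N - 0.101 = 0, so N* = 0.101/0.00067 = 151.
Set dN/dt = 0 with N > 0: 0.813 - 0.047P = 0, so P* = 0.813/0.047 = 17.3.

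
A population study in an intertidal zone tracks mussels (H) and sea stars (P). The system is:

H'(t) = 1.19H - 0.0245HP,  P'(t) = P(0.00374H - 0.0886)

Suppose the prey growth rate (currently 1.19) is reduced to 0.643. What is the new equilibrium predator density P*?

At the interior fixed point, setting dH/dt = 0 with H > 0 fixes P* = (prey growth rate)/(HP coefficient) — independent of the other coefficients.
With the change, P* = 0.643/0.0245 = 26.2; it falls from 48.6.

P* ≈ 26.2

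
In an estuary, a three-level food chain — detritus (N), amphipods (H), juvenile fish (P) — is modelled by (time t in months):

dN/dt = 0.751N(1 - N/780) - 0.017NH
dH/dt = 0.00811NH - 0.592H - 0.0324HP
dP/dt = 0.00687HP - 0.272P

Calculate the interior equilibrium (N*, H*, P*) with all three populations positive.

From dP/dt = 0: 0.00687H* = 0.272, so H* = 39.6.
From dN/dt = 0: 0.751(1 - N*/780) = 0.017·39.6, giving N* = 780·(1 - 0.896) = 80.9.
From dH/dt = 0: 0.00811·80.9 - 0.592 = 0.0324P*, so P* = 0.0644/0.0324 = 1.99.

N* ≈ 80.9, H* ≈ 39.6, P* ≈ 1.99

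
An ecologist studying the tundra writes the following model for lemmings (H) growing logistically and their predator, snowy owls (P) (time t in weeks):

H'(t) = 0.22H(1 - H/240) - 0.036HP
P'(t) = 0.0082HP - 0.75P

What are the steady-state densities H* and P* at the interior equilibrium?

From dP/dt = 0 with P > 0: 0.0082H* = 0.75, so H* = 91.5.
Substitute into dH/dt = 0: 0.22(1 - 91.5/240) = 0.036P*.
The bracket is 0.619, giving P* = 0.136/0.036 = 3.78.

H* ≈ 91.5, P* ≈ 3.78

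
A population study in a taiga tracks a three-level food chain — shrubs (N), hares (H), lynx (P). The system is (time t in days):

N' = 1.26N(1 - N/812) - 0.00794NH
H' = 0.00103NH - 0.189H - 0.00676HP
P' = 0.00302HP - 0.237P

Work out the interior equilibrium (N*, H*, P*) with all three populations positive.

From dP/dt = 0: 0.00302H* = 0.237, so H* = 78.5.
From dN/dt = 0: 1.26(1 - N*/812) = 0.00794·78.5, giving N* = 812·(1 - 0.495) = 410.
From dH/dt = 0: 0.00103·410 - 0.189 = 0.00676P*, so P* = 0.234/0.00676 = 34.6.

N* ≈ 410, H* ≈ 78.5, P* ≈ 34.6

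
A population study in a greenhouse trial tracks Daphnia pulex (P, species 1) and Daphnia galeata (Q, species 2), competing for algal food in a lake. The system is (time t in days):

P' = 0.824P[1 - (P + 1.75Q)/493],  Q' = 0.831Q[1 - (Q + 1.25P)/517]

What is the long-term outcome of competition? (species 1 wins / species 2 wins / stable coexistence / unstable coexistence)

Compare the nullcline intercepts: K1/α12 = 493/1.75 = 282 < K2 = 517; K2/α21 = 517/1.25 = 414 < K1 = 493.
Since both are reversed, neither can invade when rare; the interior point is a saddle.

unstable coexistence (outcome depends on initial conditions)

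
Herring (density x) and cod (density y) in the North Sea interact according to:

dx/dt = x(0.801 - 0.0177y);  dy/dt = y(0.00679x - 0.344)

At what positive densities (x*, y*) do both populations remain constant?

Set dy/dt = 0 with y > 0: 0.00679x - 0.344 = 0, so x* = 0.344/0.00679 = 50.7.
Set dx/dt = 0 with x > 0: 0.801 - 0.0177y = 0, so y* = 0.801/0.0177 = 45.3.

x* ≈ 50.7, y* ≈ 45.3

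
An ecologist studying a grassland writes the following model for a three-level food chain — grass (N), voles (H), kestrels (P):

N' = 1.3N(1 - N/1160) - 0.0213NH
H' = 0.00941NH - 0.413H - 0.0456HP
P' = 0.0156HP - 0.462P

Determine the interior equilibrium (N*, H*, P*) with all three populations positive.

N* ≈ 597, H* ≈ 29.6, P* ≈ 114

From dP/dt = 0: 0.0156H* = 0.462, so H* = 29.6.
From dN/dt = 0: 1.3(1 - N*/1160) = 0.0213·29.6, giving N* = 1160·(1 - 0.485) = 597.
From dH/dt = 0: 0.00941·597 - 0.413 = 0.0456P*, so P* = 5.21/0.0456 = 114.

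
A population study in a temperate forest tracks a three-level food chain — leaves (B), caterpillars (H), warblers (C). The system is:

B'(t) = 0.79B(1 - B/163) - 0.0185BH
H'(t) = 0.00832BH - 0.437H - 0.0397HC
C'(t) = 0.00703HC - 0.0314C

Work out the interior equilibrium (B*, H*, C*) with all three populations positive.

B* ≈ 146, H* ≈ 4.47, C* ≈ 19.6

From dC/dt = 0: 0.00703H* = 0.0314, so H* = 4.47.
From dB/dt = 0: 0.79(1 - B*/163) = 0.0185·4.47, giving B* = 163·(1 - 0.105) = 146.
From dH/dt = 0: 0.00832·146 - 0.437 = 0.0397C*, so C* = 0.777/0.0397 = 19.6.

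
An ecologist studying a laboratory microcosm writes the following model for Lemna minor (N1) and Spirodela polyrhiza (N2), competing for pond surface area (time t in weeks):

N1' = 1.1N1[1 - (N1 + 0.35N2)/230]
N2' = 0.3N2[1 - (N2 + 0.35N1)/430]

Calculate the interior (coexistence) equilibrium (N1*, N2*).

Setting both brackets to zero gives the nullclines N1 + 0.35N2 = 230 and 0.35N1 + N2 = 430.
Substituting N2 = 430 - 0.35N1 into the first: N1(1 - 0.35·0.35) = 230 - 0.35·430.
So N1* = 79.5/0.878 = 90.6, and then N2* = 430 - 0.35·90.6 = 398.

N1* ≈ 90.6, N2* ≈ 398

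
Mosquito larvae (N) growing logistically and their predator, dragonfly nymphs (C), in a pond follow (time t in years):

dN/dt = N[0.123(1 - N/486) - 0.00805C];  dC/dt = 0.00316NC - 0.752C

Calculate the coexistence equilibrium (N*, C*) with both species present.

N* ≈ 238, C* ≈ 7.8

From dC/dt = 0 with C > 0: 0.00316N* = 0.752, so N* = 238.
Substitute into dN/dt = 0: 0.123(1 - 238/486) = 0.00805C*.
The bracket is 0.51, giving C* = 0.0628/0.00805 = 7.8.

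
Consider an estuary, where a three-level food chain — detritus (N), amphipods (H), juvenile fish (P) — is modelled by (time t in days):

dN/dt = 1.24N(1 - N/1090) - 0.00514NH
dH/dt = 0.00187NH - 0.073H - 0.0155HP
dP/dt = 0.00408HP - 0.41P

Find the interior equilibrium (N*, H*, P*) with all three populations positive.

N* ≈ 636, H* ≈ 100, P* ≈ 72

From dP/dt = 0: 0.00408H* = 0.41, so H* = 100.
From dN/dt = 0: 1.24(1 - N*/1090) = 0.00514·100, giving N* = 1090·(1 - 0.417) = 636.
From dH/dt = 0: 0.00187·636 - 0.073 = 0.0155P*, so P* = 1.12/0.0155 = 72.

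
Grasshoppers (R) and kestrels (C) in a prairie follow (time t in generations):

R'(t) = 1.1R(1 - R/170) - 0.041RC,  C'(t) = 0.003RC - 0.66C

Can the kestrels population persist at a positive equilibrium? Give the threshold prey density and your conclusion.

The predator equation gives dC/dt > 0 only when R > 0.66/0.003 = 220.
Without the predator, R → K = 170. Since 170 < 220, the predator cannot invade.

Threshold R = 220; K < 220, so no, the predator goes extinct.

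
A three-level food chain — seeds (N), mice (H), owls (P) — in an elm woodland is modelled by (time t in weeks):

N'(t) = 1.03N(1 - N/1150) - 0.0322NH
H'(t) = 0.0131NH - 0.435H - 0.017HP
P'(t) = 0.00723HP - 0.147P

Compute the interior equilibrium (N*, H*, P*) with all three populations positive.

From dP/dt = 0: 0.00723H* = 0.147, so H* = 20.3.
From dN/dt = 0: 1.03(1 - N*/1150) = 0.0322·20.3, giving N* = 1150·(1 - 0.636) = 419.
From dH/dt = 0: 0.0131·419 - 0.435 = 0.017P*, so P* = 5.05/0.017 = 297.

N* ≈ 419, H* ≈ 20.3, P* ≈ 297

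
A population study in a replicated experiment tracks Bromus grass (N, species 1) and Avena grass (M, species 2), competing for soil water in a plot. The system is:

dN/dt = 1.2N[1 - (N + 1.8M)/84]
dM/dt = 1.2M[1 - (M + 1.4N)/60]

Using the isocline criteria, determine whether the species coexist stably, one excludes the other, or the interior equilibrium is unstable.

unstable coexistence (outcome depends on initial conditions)

Compare the nullcline intercepts: K1/α12 = 84/1.8 = 46.7 < K2 = 60; K2/α21 = 60/1.4 = 42.9 < K1 = 84.
Since both are reversed, neither can invade when rare; the interior point is a saddle.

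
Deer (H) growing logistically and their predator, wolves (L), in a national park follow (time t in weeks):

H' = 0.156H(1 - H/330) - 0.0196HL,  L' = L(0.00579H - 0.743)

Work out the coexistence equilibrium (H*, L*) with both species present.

From dL/dt = 0 with L > 0: 0.00579H* = 0.743, so H* = 128.
Substitute into dH/dt = 0: 0.156(1 - 128/330) = 0.0196L*.
The bracket is 0.611, giving L* = 0.0953/0.0196 = 4.86.

H* ≈ 128, L* ≈ 4.86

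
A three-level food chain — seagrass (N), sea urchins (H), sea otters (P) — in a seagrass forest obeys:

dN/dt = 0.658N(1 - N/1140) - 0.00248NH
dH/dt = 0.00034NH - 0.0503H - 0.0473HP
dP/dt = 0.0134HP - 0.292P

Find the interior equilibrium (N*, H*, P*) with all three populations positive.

N* ≈ 1050, H* ≈ 21.8, P* ≈ 6.46

From dP/dt = 0: 0.0134H* = 0.292, so H* = 21.8.
From dN/dt = 0: 0.658(1 - N*/1140) = 0.00248·21.8, giving N* = 1140·(1 - 0.0821) = 1050.
From dH/dt = 0: 0.00034·1050 - 0.0503 = 0.0473P*, so P* = 0.305/0.0473 = 6.46.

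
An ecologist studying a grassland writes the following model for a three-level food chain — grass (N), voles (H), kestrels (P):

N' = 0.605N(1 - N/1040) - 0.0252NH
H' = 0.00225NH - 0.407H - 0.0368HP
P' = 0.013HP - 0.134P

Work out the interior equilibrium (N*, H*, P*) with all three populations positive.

From dP/dt = 0: 0.013H* = 0.134, so H* = 10.3.
From dN/dt = 0: 0.605(1 - N*/1040) = 0.0252·10.3, giving N* = 1040·(1 - 0.429) = 593.
From dH/dt = 0: 0.00225·593 - 0.407 = 0.0368P*, so P* = 0.928/0.0368 = 25.2.

N* ≈ 593, H* ≈ 10.3, P* ≈ 25.2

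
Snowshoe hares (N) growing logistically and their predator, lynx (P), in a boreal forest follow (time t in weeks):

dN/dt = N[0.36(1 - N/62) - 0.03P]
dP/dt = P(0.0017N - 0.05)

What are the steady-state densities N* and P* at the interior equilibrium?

N* ≈ 29.4, P* ≈ 6.31

From dP/dt = 0 with P > 0: 0.0017N* = 0.05, so N* = 29.4.
Substitute into dN/dt = 0: 0.36(1 - 29.4/62) = 0.03P*.
The bracket is 0.526, giving P* = 0.189/0.03 = 6.31.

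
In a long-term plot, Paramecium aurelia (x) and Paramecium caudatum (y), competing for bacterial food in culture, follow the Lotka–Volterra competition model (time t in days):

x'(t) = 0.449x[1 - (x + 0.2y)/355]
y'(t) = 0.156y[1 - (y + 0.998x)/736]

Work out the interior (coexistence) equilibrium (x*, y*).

Setting both brackets to zero gives the nullclines x + 0.2y = 355 and 0.998x + y = 736.
Substituting y = 736 - 0.998x into the first: x(1 - 0.2·0.998) = 355 - 0.2·736.
So x* = 208/0.8 = 260, and then y* = 736 - 0.998·260 = 477.

x* ≈ 260, y* ≈ 477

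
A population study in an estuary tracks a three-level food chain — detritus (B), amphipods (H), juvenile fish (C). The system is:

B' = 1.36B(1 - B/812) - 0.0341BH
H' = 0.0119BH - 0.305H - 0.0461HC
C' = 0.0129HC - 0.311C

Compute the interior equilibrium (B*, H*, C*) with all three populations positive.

From dC/dt = 0: 0.0129H* = 0.311, so H* = 24.1.
From dB/dt = 0: 1.36(1 - B*/812) = 0.0341·24.1, giving B* = 812·(1 - 0.604) = 321.
From dH/dt = 0: 0.0119·321 - 0.305 = 0.0461C*, so C* = 3.52/0.0461 = 76.3.

B* ≈ 321, H* ≈ 24.1, C* ≈ 76.3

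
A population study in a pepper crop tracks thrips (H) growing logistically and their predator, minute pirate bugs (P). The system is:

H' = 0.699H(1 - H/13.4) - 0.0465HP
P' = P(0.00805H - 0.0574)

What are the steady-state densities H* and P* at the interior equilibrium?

From dP/dt = 0 with P > 0: 0.00805H* = 0.0574, so H* = 7.13.
Substitute into dH/dt = 0: 0.699(1 - 7.13/13.4) = 0.0465P*.
The bracket is 0.468, giving P* = 0.327/0.0465 = 7.03.

H* ≈ 7.13, P* ≈ 7.03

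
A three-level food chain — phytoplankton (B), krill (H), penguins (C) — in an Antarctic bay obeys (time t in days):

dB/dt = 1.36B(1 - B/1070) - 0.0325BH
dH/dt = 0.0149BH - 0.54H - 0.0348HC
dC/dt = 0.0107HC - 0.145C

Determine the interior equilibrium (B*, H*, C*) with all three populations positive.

From dC/dt = 0: 0.0107H* = 0.145, so H* = 13.6.
From dB/dt = 0: 1.36(1 - B*/1070) = 0.0325·13.6, giving B* = 1070·(1 - 0.324) = 723.
From dH/dt = 0: 0.0149·723 - 0.54 = 0.0348C*, so C* = 10.2/0.0348 = 294.

B* ≈ 723, H* ≈ 13.6, C* ≈ 294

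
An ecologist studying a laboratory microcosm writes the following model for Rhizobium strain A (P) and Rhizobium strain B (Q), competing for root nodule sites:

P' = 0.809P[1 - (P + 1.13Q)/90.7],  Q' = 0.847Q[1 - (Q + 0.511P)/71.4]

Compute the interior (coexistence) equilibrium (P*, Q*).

Setting both brackets to zero gives the nullclines P + 1.13Q = 90.7 and 0.511P + Q = 71.4.
Substituting Q = 71.4 - 0.511P into the first: P(1 - 1.13·0.511) = 90.7 - 1.13·71.4.
So P* = 10/0.423 = 23.7, and then Q* = 71.4 - 0.511·23.7 = 59.3.

P* ≈ 23.7, Q* ≈ 59.3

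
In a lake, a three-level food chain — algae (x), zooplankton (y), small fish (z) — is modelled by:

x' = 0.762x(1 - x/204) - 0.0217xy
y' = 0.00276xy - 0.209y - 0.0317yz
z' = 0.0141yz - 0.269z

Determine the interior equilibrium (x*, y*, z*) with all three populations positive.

x* ≈ 93.2, y* ≈ 19.1, z* ≈ 1.52

From dz/dt = 0: 0.0141y* = 0.269, so y* = 19.1.
From dx/dt = 0: 0.762(1 - x*/204) = 0.0217·19.1, giving x* = 204·(1 - 0.543) = 93.2.
From dy/dt = 0: 0.00276·93.2 - 0.209 = 0.0317z*, so z* = 0.0481/0.0317 = 1.52.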